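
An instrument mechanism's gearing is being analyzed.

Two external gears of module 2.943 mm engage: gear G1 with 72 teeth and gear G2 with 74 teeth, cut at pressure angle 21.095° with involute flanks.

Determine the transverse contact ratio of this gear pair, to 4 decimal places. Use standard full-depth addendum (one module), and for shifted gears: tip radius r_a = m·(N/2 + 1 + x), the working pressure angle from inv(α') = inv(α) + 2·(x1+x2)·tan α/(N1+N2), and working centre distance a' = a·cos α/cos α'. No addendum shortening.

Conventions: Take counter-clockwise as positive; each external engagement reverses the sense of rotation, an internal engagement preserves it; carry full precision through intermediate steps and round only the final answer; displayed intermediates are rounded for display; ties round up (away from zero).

class = single-mesh tooth geometry [involute pair 72T × 74T, m = 2.943]
base radii: r_b1 = 98.847889, r_b2 = 101.593664
tip radii: r_a1 = 108.891000, r_a2 = 111.834000
no profile shift: α' = α, a' = a
action lengths: √(r_a1²−r_b1²) = 45.676522, √(r_a2²−r_b2²) = 46.750091
base pitch p_b = π·m·cos α = 8.626106
CR = (45.676522 + 46.750091 − 214.839000·sin 21.09500°)/8.626106 = 1.750819
contact ratio ≈ 1.7508

1.7508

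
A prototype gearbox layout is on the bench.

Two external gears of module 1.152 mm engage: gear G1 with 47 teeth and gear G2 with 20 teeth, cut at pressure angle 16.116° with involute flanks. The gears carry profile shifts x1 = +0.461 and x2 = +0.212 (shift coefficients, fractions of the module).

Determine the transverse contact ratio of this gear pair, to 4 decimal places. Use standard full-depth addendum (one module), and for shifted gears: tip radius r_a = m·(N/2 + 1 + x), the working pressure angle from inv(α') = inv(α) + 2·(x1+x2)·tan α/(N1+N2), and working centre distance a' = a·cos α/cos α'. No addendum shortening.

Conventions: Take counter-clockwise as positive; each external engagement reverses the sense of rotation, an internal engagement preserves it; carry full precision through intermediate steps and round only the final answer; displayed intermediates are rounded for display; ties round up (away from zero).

single-mesh involute tooth geometry (47T engaging 20T at module 1.152)
base radii: r_b1 = 26.008116, r_b2 = 11.067283
tip radii: r_a1 = 28.755072, r_a2 = 12.916224
inv(α') = inv(16.116°) + 2·(+0.461+0.212)·tan α/(47+20) = 0.01346508  ⇒  α' = 19.35524°
a' = a·cos α / cos α' = 38.5920·cos 16.116°/cos 19.35524° = 39.296356
action lengths: √(r_a1²−r_b1²) = 12.265076, √(r_a2²−r_b2²) = 6.659135
base pitch p_b = π·m·cos α = 3.476890
CR = (12.265076 + 6.659135 − 39.296356·sin 19.35524°)/3.476890 = 1.697048
contact ratio ≈ 1.6970

1.6970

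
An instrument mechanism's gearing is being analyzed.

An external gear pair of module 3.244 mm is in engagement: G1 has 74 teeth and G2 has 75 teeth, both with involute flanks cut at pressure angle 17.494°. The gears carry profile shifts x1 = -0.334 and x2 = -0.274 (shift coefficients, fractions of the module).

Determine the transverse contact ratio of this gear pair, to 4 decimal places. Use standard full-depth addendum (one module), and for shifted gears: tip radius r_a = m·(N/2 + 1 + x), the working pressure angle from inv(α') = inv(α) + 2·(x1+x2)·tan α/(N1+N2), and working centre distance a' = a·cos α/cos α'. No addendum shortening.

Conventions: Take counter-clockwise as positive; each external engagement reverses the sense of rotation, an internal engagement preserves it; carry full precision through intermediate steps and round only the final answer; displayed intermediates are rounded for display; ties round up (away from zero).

recognized (one external pair, fixed centres): single-mesh tooth geometry, m = 3.244, N1 = 74, N2 = 75
base radii: r_b1 = 114.476517, r_b2 = 116.023497
tip radii: r_a1 = 122.188504, r_a2 = 124.005144
inv(α') = inv(17.494°) + 2·(-0.334-0.274)·tan α/(74+75) = 0.00728353  ⇒  α' = 15.85281°
a' = a·cos α / cos α' = 241.6780·cos 17.494°/cos 15.85281° = 239.613324
action lengths: √(r_a1²−r_b1²) = 42.721862, √(r_a2²−r_b2²) = 43.770125
base pitch p_b = π·m·cos α = 9.719962
CR = (42.721862 + 43.770125 − 239.613324·sin 15.85281°)/9.719962 = 2.164362
contact ratio ≈ 2.1644

2.1644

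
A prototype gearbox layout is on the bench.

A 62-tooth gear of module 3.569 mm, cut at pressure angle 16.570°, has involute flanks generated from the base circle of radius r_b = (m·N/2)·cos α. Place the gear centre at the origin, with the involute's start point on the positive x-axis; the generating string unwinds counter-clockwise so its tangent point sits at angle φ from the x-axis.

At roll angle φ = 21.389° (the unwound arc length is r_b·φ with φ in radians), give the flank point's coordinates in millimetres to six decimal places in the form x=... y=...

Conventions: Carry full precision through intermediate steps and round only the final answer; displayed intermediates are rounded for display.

recognized (one wheel, involute flank): single-mesh tooth geometry, m = 3.569, N = 62
pitch radius r_p = m·N/2 = 3.569·62/2 = 110.639000
base radius r_b = r_p·cos α = 110.639000·cos 16.570° = 106.044387
roll angle φ = 21.389° = 0.37330847 rad
x = r_b·(cos φ + φ·sin φ) = 113.178068
y = r_b·(sin φ − φ·cos φ) = 1.813450

x=113.178068 y=1.813450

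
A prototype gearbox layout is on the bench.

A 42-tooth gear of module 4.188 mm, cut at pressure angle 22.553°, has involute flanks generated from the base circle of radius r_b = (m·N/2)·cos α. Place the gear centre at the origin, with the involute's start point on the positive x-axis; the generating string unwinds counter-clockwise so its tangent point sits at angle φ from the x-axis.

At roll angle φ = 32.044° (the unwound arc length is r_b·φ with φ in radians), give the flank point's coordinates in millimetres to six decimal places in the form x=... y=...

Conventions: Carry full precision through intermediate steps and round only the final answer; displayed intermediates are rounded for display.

x=92.948622 y=4.589658

single-mesh involute tooth geometry (42T wheel at module 4.188)
pitch radius r_p = m·N/2 = 4.188·42/2 = 87.948000
base radius r_b = r_p·cos α = 87.948000·cos 22.553° = 81.222190
roll angle φ = 32.044° = 0.55927331 rad
x = r_b·(cos φ + φ·sin φ) = 92.948622
y = r_b·(sin φ − φ·cos φ) = 4.589658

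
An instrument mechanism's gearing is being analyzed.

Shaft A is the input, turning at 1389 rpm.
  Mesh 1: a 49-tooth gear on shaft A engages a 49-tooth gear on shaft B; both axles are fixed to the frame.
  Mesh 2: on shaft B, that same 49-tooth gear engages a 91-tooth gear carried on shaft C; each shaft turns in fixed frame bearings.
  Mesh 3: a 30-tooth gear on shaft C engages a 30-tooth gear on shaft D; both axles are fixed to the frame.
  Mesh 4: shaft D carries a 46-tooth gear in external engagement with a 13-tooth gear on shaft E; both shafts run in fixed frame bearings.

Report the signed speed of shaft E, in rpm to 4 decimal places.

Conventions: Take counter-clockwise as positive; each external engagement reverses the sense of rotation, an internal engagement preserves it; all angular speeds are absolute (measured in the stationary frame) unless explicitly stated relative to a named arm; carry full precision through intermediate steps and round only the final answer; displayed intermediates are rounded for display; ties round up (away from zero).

+2646.4970 rpm

4-mesh fixed-axis compound train (all bearings frame-fixed)
mesh 1 [49T→49T]: ω = 1389.0000×49/49 = 1389.0000 rpm, sense flips to −
mesh 2 [49T→91T]: ω = 1389.0000×49/91 = 747.9231 rpm, sense flips to +
mesh 3 [30T→30T]: ω = 747.9231×30/30 = 747.9231 rpm, sense flips to −
mesh 4 [46T→13T]: ω = 747.9231×46/13 = 2646.4970 rpm, sense flips to +
signed output speed = +2646.4970 rpm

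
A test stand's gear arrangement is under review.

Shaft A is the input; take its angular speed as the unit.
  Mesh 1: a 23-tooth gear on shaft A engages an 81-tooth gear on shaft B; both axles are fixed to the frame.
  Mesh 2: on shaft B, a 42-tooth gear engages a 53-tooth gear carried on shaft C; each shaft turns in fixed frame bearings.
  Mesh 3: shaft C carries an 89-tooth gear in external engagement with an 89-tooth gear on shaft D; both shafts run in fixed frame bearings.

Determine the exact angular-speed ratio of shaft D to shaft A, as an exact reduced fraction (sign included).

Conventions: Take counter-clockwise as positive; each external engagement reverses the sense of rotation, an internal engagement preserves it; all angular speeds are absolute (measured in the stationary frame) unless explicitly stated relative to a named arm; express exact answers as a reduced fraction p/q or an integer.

class = fixed-axis compound train [3 meshes; 3 ratios multiply, 3 sense flips]
mesh 1 [23T→81T]: running ratio 23/81, sense −
mesh 2 [42T→53T]: running ratio 322/1431, sense +
mesh 3 [89T→89T]: running ratio 322/1431, sense −
ω_out/ω_in = -322/1431

-322/1431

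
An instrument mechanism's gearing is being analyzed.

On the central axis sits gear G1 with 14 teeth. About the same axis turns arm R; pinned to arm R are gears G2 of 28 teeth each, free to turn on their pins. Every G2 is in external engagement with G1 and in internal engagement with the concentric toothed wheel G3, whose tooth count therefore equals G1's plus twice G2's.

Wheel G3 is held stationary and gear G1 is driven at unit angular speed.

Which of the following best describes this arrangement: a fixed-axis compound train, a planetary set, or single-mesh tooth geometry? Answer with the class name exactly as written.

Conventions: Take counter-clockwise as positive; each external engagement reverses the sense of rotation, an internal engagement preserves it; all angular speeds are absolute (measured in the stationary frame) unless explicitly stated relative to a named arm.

recognized (axles ride arm R): planetary set, 14/28/70 teeth
classification: planetary set

planetary set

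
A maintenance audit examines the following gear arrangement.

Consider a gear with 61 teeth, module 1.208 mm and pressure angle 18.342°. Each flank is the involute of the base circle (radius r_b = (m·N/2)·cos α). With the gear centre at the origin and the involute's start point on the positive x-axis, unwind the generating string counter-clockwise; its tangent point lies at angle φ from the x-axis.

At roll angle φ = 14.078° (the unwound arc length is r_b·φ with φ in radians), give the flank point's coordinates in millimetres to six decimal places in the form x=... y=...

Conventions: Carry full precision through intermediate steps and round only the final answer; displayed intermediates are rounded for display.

recognized (one wheel, involute flank): single-mesh tooth geometry, m = 1.208, N = 61
pitch radius r_p = m·N/2 = 1.208·61/2 = 36.844000
base radius r_b = r_p·cos α = 36.844000·cos 18.342° = 34.972143
roll angle φ = 14.078° = 0.24570745 rad
x = r_b·(cos φ + φ·sin φ) = 36.011934
y = r_b·(sin φ − φ·cos φ) = 0.171883

x=36.011934 y=0.171883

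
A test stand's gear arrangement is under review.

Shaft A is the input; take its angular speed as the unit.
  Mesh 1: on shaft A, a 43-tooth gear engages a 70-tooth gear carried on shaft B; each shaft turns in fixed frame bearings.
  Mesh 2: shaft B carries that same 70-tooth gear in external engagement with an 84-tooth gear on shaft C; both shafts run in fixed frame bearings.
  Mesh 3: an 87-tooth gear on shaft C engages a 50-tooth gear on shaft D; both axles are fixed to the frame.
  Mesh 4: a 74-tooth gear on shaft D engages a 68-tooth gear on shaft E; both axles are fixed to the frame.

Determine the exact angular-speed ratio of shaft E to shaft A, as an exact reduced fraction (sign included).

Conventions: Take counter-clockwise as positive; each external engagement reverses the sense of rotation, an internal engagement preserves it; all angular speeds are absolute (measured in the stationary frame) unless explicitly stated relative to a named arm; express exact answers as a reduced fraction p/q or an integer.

class = fixed-axis compound train [4 meshes; 4 ratios multiply, 4 sense flips]
mesh 1 [43T→70T]: running ratio 43/70, sense −
mesh 2 [70T→84T]: running ratio 43/84, sense +
mesh 3 [87T→50T]: running ratio 1247/1400, sense −
mesh 4 [74T→68T]: running ratio 46139/47600, sense +
ω_out/ω_in = 46139/47600

46139/47600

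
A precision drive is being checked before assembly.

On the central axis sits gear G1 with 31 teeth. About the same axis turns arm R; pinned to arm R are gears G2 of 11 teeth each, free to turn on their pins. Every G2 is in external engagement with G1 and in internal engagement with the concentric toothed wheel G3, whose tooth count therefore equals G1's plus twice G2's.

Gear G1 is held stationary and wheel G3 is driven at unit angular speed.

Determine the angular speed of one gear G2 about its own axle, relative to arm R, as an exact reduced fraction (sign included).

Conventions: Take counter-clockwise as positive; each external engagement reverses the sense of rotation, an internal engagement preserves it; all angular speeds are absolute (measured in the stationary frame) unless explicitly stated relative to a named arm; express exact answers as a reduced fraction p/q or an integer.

1643/924

recognized (axles ride arm R): planetary set, 31/11/53 teeth
ring teeth: 31 + 2·11 = 53
31(ω_sun−ω_arm) = −53(ω_ring−ω_arm),  ω_sun = 0, ω_ring = 1
31(0−ω_arm) = −53(1−ω_arm)  ⇒  84·ω_arm = 53  ⇒  ω_arm = 53/84
sun–planet mesh: 31·(0−53/84) = −11·(ω_p−ω_arm)  ⇒  ω_p−ω_arm = 1643/924
exact speed ratio = 1643/924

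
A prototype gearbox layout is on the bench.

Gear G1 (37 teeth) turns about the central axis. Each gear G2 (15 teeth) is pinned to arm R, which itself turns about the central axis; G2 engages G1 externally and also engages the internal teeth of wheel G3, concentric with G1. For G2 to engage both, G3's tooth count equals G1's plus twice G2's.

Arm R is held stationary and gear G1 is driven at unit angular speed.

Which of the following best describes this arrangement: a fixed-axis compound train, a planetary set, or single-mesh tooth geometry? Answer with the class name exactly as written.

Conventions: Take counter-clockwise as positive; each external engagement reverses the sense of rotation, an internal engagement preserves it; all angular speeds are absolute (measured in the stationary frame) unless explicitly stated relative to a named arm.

planetary set

class = planetary set [G3 = 37+2·15 = 67; Willis about the carrier]
classification: planetary set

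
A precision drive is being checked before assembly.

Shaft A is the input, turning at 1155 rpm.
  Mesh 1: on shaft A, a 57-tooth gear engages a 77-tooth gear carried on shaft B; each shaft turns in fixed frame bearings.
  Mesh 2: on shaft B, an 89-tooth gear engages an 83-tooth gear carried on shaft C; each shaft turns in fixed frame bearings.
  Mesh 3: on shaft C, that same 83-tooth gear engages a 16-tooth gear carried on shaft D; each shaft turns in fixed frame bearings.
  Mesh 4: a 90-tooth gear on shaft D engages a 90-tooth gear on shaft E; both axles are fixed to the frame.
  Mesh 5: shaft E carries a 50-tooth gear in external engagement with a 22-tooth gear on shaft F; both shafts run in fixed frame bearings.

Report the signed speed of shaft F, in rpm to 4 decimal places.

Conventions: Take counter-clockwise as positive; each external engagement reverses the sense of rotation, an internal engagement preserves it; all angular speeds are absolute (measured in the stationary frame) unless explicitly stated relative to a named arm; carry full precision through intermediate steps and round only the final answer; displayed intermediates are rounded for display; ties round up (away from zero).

-10808.9489 rpm

class = fixed-axis compound train [5 meshes; 5 ratios multiply, 5 sense flips]
mesh 1 [57T→77T]: ω = 1155.0000×57/77 = 855.0000 rpm, sense flips to −
mesh 2 [89T→83T]: ω = 855.0000×89/83 = 916.8072 rpm, sense flips to +
mesh 3 [83T→16T]: ω = 916.8072×83/16 = 4755.9375 rpm, sense flips to −
mesh 4 [90T→90T]: ω = 4755.9375×90/90 = 4755.9375 rpm, sense flips to +
mesh 5 [50T→22T]: ω = 4755.9375×50/22 = 10808.9489 rpm, sense flips to −
signed output speed = -10808.9489 rpm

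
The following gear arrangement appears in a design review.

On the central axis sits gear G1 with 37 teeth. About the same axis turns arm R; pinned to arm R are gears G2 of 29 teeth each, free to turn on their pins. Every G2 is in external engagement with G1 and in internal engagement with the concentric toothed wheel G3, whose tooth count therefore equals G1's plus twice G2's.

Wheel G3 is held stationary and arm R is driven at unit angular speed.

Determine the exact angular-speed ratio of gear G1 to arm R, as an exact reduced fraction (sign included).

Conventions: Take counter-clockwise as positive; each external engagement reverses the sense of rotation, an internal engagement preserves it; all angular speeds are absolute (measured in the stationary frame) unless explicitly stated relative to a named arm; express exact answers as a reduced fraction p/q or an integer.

132/37

recognized (axles ride arm R): planetary set, 37/29/95 teeth
ring teeth: 37 + 2·29 = 95
37(ω_sun−ω_arm) = −95(ω_ring−ω_arm),  ω_ring = 0, ω_arm = 1
ω_sun = 1 − (95/37)(0−1) = 132/37
ω_out/ω_in = 132/37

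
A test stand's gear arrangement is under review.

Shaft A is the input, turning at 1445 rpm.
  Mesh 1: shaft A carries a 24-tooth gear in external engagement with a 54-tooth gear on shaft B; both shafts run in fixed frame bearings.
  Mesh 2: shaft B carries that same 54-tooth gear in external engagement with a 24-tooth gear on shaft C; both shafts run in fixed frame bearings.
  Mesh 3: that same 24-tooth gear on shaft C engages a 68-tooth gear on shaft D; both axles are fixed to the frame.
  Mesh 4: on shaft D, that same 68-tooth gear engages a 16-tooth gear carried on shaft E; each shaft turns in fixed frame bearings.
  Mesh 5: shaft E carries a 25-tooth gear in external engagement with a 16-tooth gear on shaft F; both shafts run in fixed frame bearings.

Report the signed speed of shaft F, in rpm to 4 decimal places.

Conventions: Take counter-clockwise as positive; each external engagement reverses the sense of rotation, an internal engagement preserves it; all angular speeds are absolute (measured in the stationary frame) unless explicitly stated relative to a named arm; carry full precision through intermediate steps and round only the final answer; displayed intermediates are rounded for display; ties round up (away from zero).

5-mesh fixed-axis compound train (all bearings frame-fixed)
mesh 1 [24T→54T]: ω = 1445.0000×24/54 = 642.2222 rpm, sense flips to −
mesh 2 [54T→24T]: ω = 642.2222×54/24 = 1445.0000 rpm, sense flips to +
mesh 3 [24T→68T]: ω = 1445.0000×24/68 = 510.0000 rpm, sense flips to −
mesh 4 [68T→16T]: ω = 510.0000×68/16 = 2167.5000 rpm, sense flips to +
mesh 5 [25T→16T]: ω = 2167.5000×25/16 = 3386.7188 rpm, sense flips to −
signed output speed = -3386.7188 rpm

-3386.7188 rpm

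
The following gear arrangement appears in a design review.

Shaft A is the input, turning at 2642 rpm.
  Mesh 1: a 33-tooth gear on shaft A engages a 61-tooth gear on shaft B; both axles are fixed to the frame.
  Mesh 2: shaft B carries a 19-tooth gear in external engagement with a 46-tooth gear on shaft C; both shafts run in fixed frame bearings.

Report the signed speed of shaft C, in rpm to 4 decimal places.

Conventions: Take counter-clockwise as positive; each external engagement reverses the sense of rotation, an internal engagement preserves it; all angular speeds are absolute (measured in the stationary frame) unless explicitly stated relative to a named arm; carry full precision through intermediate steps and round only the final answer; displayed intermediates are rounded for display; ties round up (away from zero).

class = fixed-axis compound train [2 meshes; 2 ratios multiply, 2 sense flips]
mesh 1 [33T→61T]: ω = 2642.0000×33/61 = 1429.2787 rpm, sense flips to −
mesh 2 [19T→46T]: ω = 1429.2787×19/46 = 590.3542 rpm, sense flips to +
signed output speed = +590.3542 rpm

+590.3542 rpm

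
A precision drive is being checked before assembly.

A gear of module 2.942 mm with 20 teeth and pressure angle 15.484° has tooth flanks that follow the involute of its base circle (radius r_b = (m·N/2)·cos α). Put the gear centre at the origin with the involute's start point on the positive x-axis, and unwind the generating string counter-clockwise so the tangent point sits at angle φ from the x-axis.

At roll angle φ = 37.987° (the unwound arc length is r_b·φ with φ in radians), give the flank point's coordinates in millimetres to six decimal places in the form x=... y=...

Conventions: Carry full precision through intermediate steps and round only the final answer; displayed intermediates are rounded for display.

x=33.915311 y=2.635063

recognized (one wheel, involute flank): single-mesh tooth geometry, m = 2.942, N = 20
pitch radius r_p = m·N/2 = 2.942·20/2 = 29.420000
base radius r_b = r_p·cos α = 29.420000·cos 15.484° = 28.352202
roll angle φ = 37.987° = 0.66299822 rad
x = r_b·(cos φ + φ·sin φ) = 33.915311
y = r_b·(sin φ − φ·cos φ) = 2.635063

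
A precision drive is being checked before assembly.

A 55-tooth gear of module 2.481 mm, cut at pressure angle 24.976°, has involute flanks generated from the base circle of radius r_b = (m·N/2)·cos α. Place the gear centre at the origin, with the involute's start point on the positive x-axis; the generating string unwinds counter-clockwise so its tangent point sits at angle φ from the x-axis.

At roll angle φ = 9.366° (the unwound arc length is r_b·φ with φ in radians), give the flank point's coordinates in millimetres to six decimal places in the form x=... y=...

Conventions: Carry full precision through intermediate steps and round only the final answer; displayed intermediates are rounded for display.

x=62.668004 y=0.089812

recognized (one wheel, involute flank): single-mesh tooth geometry, m = 2.481, N = 55
pitch radius r_p = m·N/2 = 2.481·55/2 = 68.227500
base radius r_b = r_p·cos α = 68.227500·cos 24.976° = 61.847187
roll angle φ = 9.366° = 0.16346754 rad
x = r_b·(cos φ + φ·sin φ) = 62.668004
y = r_b·(sin φ − φ·cos φ) = 0.089812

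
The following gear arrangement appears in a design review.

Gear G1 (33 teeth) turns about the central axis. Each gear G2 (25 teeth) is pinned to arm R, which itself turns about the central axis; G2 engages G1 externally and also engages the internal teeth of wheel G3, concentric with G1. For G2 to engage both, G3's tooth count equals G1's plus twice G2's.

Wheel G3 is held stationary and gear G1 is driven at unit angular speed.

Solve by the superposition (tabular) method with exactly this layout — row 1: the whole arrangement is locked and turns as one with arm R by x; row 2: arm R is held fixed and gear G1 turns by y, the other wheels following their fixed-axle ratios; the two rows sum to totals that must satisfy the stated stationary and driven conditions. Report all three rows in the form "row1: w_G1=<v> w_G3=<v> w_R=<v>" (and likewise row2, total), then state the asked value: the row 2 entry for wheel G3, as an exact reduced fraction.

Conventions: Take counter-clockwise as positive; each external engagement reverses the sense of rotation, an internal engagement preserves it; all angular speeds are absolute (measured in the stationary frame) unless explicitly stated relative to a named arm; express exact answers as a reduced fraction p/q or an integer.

class = planetary set [G3 = 33+2·25 = 83; Willis about the carrier]
row 1 (train locked, turned with arm): all members turn x
row 2 — arm fixed, fixed-axis ratios: sun y, ring −(33/83)·y, arm 0
boundary: total ω_ring = x − (33/83)·y = 0 and total ω_sun = x + y = 1  ⇒  y = 83/116, x = 33/116
row 2 ring = −(33/83)·83/116 = -33/116
totals (row 1 + row 2): sun 33/116 + 83/116 = 1, ring 33/116 + (-33/116) = 0, arm 33/116 + 0 = 33/116
asked cell (row2, ring) = -33/116

row1: w_G1=33/116 w_G3=33/116 w_R=33/116
row2: w_G1=83/116 w_G3=-33/116 w_R=0
total: w_G1=1 w_G3=0 w_R=33/116
asked value: -33/116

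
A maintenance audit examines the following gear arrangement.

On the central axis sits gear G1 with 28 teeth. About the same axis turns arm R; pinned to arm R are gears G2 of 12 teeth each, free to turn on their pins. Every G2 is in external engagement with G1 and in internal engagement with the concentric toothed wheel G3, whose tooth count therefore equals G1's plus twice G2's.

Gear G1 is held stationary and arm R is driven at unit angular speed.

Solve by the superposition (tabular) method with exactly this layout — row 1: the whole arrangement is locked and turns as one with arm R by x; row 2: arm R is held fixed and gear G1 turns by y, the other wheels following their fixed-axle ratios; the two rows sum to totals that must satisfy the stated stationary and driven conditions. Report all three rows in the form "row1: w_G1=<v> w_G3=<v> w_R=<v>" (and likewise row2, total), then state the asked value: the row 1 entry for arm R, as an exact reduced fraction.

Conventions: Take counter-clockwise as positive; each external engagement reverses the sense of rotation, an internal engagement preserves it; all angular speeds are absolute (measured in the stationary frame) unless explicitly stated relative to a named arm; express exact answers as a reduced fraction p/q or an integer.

class = planetary set [G3 = 28+2·12 = 52; Willis about the carrier]
superposition row 1 [locked train]: every member turns x
row 2 — arm fixed, fixed-axis ratios: sun y, ring −(28/52)·y, arm 0
boundary: total ω_sun = x + y = 0 and total ω_arm = x = 1  ⇒  y = -1, x = 1
row 2 ring = −(28/52)·(-1) = 7/13
totals (row 1 + row 2): sun 1 + (-1) = 0, ring 1 + 7/13 = 20/13, arm 1 + 0 = 1
asked cell (row1, arm) = 1

row1: w_G1=1 w_G3=1 w_R=1
row2: w_G1=-1 w_G3=7/13 w_R=0
total: w_G1=0 w_G3=20/13 w_R=1
asked value: 1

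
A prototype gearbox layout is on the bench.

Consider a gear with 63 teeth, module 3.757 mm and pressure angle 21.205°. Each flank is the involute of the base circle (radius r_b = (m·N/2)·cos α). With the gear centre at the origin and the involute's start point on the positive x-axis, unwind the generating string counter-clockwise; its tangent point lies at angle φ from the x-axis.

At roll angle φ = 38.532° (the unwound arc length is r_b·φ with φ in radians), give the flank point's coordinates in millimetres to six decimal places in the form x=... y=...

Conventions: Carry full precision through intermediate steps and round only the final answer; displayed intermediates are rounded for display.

class = single-mesh tooth geometry [base-circle involute, m = 3.757, 63T]
pitch radius r_p = m·N/2 = 3.757·63/2 = 118.345500
base radius r_b = r_p·cos α = 118.345500·cos 21.205° = 110.332591
roll angle φ = 38.532° = 0.67251027 rad
x = r_b·(cos φ + φ·sin φ) = 132.531699
y = r_b·(sin φ − φ·cos φ) = 10.688305

x=132.531699 y=10.688305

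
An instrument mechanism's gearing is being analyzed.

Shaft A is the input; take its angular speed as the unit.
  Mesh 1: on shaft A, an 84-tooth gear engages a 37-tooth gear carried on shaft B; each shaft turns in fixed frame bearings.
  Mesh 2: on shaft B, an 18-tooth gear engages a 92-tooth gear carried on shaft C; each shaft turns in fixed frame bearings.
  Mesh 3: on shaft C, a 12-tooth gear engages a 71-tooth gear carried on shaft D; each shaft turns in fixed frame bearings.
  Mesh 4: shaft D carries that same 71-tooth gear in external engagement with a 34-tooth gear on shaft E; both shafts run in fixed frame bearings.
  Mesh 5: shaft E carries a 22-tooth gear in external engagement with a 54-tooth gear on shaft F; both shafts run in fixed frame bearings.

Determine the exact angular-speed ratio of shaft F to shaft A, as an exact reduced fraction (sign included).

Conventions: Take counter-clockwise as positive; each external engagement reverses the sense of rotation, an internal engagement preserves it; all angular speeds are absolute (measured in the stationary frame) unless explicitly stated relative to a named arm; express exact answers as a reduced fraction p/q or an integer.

-924/14467

class = fixed-axis compound train [5 meshes; 5 ratios multiply, 5 sense flips]
mesh 1 [84T→37T]: running ratio 84/37, sense −
mesh 2 [18T→92T]: running ratio 378/851, sense +
mesh 3 [12T→71T]: running ratio 4536/60421, sense −
mesh 4 [71T→34T]: running ratio 2268/14467, sense +
mesh 5 [22T→54T]: running ratio 924/14467, sense −
ω_out/ω_in = -924/14467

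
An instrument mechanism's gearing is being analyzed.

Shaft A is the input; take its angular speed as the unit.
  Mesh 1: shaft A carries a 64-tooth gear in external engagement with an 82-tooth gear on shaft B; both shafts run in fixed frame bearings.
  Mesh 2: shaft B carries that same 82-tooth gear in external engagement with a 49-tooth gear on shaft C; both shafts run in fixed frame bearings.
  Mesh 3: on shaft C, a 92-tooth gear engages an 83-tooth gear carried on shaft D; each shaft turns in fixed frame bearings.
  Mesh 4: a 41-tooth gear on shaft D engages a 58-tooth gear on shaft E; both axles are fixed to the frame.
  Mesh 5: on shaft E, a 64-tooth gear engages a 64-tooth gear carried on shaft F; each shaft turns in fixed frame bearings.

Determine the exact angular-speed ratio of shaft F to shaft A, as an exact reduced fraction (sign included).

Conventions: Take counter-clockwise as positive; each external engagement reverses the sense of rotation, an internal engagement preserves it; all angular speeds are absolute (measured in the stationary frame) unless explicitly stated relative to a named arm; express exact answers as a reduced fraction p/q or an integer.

class = fixed-axis compound train [5 meshes; 5 ratios multiply, 5 sense flips]
mesh 1 [64T→82T]: running ratio 32/41, sense −
mesh 2 [82T→49T]: running ratio 64/49, sense +
mesh 3 [92T→83T]: running ratio 5888/4067, sense −
mesh 4 [41T→58T]: running ratio 120704/117943, sense +
mesh 5 [64T→64T]: running ratio 120704/117943, sense −
ω_out/ω_in = -120704/117943

-120704/117943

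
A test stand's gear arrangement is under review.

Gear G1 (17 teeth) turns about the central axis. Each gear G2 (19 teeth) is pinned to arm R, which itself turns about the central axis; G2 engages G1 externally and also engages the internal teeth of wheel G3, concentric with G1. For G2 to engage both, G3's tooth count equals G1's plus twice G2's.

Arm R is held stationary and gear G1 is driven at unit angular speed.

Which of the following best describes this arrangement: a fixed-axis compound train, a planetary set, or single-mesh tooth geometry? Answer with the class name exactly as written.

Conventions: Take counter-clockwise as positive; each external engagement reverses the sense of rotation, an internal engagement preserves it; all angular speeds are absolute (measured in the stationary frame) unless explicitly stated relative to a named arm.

planetary set (17T centre, 19T on arm, 55T internal) — Willis relation
classification: planetary set

planetary set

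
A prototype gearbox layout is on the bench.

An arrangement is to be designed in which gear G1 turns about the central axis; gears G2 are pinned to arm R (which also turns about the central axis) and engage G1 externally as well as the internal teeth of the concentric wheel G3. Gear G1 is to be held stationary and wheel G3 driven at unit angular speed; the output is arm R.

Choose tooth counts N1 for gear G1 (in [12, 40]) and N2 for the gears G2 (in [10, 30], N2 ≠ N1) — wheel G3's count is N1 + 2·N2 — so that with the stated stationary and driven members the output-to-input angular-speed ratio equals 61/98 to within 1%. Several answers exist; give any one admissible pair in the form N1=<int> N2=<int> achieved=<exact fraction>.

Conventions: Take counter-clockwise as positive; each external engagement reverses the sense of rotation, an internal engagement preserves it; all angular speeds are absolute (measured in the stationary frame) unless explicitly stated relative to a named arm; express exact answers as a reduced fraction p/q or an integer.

design class (target 61/98): planetary set
Willis with ω_sun = 0: ω_arm/ω_ring = N3/(N1+N3); set equal to 61/98  ⇒  N3/N1 = (61/98)/(1 − 61/98) = 61/37
N3 = N1 + 2·N2  ⇒  N2/N1 = (N3/N1 − 1)/2 = (61/37 − 1)/2 = 12/37
smallest multiple with N1 ≥ 12 and N2 ≥ 10: k = 1  ⇒  N1 = 1·37 = 37, N2 = 1·12 = 12 (N1 ≤ 40, N2 ≤ 30, N2 ≠ N1 ✓), N3 = 37 + 2·12 = 61
check: N3/(N1+N3) with N1 = 37, N3 = 61 gives 61/98; |achieved − target| = 0 ≤ 61/9800 ✓

N1=37 N2=12 achieved=61/98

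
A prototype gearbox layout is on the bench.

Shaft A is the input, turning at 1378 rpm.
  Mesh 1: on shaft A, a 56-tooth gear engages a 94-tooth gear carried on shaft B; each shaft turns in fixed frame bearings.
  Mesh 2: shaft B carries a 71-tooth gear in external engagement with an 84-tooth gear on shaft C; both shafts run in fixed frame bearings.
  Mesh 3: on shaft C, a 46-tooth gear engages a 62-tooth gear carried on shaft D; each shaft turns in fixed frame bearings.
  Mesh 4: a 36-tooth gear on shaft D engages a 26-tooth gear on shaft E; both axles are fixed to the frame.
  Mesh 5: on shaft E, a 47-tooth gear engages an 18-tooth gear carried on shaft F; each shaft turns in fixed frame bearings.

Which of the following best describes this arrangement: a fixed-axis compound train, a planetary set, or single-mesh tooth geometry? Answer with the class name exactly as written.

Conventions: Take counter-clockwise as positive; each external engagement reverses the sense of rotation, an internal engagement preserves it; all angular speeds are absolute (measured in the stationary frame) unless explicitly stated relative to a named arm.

recognized (6 fixed axles, 5 meshes): fixed-axis compound train
classification: fixed-axis compound train

fixed-axis compound train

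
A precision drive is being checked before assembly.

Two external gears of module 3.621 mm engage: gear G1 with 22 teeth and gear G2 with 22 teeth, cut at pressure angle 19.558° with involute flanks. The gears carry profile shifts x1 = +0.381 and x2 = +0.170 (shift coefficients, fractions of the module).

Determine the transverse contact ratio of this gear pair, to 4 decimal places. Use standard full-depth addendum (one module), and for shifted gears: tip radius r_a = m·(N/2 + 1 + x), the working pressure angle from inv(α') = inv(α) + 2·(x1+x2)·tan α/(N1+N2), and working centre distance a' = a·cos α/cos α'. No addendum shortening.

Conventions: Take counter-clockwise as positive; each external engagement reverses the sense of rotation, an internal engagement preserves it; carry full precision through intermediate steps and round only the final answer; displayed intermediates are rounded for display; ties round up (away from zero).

1.4803

single-mesh involute tooth geometry (22T engaging 22T at module 3.621)
base radii: r_b1 = 37.532875, r_b2 = 37.532875
tip radii: r_a1 = 44.831601, r_a2 = 44.067570
inv(α') = inv(19.558°) + 2·(+0.381+0.170)·tan α/(22+22) = 0.02280432  ⇒  α' = 22.92187°
a' = a·cos α / cos α' = 79.6620·cos 19.558°/cos 22.92187° = 81.501357
action lengths: √(r_a1²−r_b1²) = 24.518478, √(r_a2²−r_b2²) = 23.091861
base pitch p_b = π·m·cos α = 10.719364
CR = (24.518478 + 23.091861 − 81.501357·sin 22.92187°)/10.719364 = 1.480270
contact ratio ≈ 1.4803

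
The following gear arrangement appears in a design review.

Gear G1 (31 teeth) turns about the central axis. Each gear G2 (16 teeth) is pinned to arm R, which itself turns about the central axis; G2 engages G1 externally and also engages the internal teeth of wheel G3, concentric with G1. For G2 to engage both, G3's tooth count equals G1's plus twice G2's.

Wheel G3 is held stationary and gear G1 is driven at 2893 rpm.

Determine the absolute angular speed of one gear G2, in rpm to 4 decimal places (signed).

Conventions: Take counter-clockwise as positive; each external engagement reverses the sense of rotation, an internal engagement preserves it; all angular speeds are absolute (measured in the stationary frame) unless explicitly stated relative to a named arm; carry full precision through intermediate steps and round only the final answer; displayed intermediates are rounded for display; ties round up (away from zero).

class = planetary set [G3 = 31+2·16 = 63; Willis about the carrier]
normalise by the input: solve with ω_sun = 1, then scale by 2893 rpm
ring teeth: 31 + 2·16 = 63
31(ω_sun−ω_arm) = −63(ω_ring−ω_arm),  ω_ring = 0, ω_sun = 1
31(1−ω_arm) = −63(0−ω_arm)  ⇒  94·ω_arm = 31  ⇒  ω_arm = 31/94
sun–planet mesh: 31·(1−31/94) = −16·(ω_p−ω_arm)  ⇒  ω_p−ω_arm = -1953/1504
ω_p = 31/94 − 1953/1504 = -31/32
scale: ω_p = -31/32 × 2893 rpm = -2802.5938 rpm

-2802.5938 rpm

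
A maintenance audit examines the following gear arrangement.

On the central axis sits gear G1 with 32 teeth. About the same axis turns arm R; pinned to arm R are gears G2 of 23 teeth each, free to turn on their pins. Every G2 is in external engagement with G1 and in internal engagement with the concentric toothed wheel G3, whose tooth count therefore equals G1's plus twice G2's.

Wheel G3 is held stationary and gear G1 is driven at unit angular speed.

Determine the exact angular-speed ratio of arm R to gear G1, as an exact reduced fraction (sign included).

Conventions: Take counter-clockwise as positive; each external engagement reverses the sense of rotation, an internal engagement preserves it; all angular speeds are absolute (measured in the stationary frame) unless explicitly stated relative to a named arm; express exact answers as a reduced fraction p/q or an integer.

16/55

class = planetary set [G3 = 32+2·23 = 78; Willis about the carrier]
ring teeth: 32 + 2·23 = 78
32(ω_sun−ω_arm) = −78(ω_ring−ω_arm),  ω_ring = 0, ω_sun = 1
32(1−ω_arm) = −78(0−ω_arm)  ⇒  110·ω_arm = 32  ⇒  ω_arm = 16/55
ω_out/ω_in = 16/55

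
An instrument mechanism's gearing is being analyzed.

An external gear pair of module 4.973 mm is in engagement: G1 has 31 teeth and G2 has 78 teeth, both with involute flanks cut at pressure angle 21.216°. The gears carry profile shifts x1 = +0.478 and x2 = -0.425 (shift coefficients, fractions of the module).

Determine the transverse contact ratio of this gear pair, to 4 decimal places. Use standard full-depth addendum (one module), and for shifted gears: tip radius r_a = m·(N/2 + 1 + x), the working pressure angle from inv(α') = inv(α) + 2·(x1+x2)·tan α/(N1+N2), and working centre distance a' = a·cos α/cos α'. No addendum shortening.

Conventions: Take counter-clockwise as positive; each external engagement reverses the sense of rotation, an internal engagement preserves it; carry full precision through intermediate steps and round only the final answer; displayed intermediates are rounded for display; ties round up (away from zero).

1.5975

recognized (one external pair, fixed centres): single-mesh tooth geometry, m = 4.973, N1 = 31, N2 = 78
base radii: r_b1 = 71.857130, r_b2 = 180.801812
tip radii: r_a1 = 84.431594, r_a2 = 196.806475
inv(α') = inv(21.216°) + 2·(+0.478-0.425)·tan α/(31+78) = 0.01828420  ⇒  α' = 21.35848°
a' = a·cos α / cos α' = 271.0285·cos 21.216°/cos 21.35848° = 271.291227
action lengths: √(r_a1²−r_b1²) = 44.331105, √(r_a2²−r_b2²) = 77.739910
base pitch p_b = π·m·cos α = 14.564247
CR = (44.331105 + 77.739910 − 271.291227·sin 21.35848°)/14.564247 = 1.597488
contact ratio ≈ 1.5975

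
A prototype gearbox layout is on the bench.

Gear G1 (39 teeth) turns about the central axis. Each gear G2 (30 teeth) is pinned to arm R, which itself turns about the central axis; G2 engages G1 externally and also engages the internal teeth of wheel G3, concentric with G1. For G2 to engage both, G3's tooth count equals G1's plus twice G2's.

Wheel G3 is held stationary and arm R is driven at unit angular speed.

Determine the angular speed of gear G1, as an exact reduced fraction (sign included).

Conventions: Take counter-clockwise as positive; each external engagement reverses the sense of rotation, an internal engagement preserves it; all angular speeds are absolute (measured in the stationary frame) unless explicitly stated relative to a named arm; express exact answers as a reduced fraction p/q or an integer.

46/13

topology: planetary set — G1 39T / G2 30T / G3 99T, arm = carrier (Willis)
ring teeth: 39 + 2·30 = 99
39(ω_sun−ω_arm) = −99(ω_ring−ω_arm),  ω_ring = 0, ω_arm = 1
ω_sun = 1 − (99/39)(0−1) = 46/13
exact speed ratio = 46/13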